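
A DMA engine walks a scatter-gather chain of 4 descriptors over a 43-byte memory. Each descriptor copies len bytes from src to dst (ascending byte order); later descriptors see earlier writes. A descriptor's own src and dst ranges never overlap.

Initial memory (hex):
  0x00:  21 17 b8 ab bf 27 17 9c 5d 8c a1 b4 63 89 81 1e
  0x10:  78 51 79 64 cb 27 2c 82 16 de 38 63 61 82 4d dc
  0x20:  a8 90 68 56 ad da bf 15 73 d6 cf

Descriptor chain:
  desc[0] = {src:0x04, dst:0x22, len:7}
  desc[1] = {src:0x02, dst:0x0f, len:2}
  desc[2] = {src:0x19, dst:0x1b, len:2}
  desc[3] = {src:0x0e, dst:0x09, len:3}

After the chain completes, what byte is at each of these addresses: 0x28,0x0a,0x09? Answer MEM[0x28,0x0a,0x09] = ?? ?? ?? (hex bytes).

MEM[0x28,0x0a,0x09] = a1 b8 81

#0 dst[0x22+7] := {0xbf,0x27,0x17,0x9c,0x5d,0x8c,0xa1}
#1 dst[0x0f+2] := {0xb8,0xab}
#2 dst[0x1b+2] := {0xde,0x38}
#3 dst[0x09+3] := {0x81,0xb8,0xab}
query mem[0x28]=0xa1, mem[0x0a]=0xb8, mem[0x09]=0x81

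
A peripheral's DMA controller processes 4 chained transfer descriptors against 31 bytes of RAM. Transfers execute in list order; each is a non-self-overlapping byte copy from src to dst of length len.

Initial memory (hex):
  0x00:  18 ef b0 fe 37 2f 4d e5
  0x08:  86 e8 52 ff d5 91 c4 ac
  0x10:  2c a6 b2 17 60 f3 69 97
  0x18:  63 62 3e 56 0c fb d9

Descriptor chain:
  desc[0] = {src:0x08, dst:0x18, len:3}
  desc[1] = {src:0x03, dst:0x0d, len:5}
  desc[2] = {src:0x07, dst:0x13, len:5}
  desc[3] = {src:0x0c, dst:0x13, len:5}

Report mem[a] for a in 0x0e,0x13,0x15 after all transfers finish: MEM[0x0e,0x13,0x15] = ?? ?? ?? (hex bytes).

#0 dst[0x18+3] := {0x86,0xe8,0x52}
#1 dst[0x0d+5] := {0xfe,0x37,0x2f,0x4d,0xe5}
#2 dst[0x13+5] := {0xe5,0x86,0xe8,0x52,0xff}
#3 dst[0x13+5] := {0xd5,0xfe,0x37,0x2f,0x4d}
query mem[0x0e]=0x37, mem[0x13]=0xd5, mem[0x15]=0x37

MEM[0x0e,0x13,0x15] = 37 d5 37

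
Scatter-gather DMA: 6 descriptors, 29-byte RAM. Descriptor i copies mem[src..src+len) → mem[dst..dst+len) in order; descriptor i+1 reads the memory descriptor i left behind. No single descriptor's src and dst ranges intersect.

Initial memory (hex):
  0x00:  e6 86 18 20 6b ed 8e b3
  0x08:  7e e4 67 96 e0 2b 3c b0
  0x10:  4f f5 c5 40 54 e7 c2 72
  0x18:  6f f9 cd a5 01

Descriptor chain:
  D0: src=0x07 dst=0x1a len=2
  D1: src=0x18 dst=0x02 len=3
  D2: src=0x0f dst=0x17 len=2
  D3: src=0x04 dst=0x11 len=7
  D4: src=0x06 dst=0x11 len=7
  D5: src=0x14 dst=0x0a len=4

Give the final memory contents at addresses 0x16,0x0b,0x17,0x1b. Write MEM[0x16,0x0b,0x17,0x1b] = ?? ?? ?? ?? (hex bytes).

MEM[0x16,0x0b,0x17,0x1b] = 96 67 e0 7e

D0: mem[0x1a..0x1b] <- [b3 7e]
D1: mem[0x02..0x04] <- [6f f9 b3]
D2: mem[0x17..0x18] <- [b0 4f]
D3: mem[0x11..0x17] <- [b3 ed 8e b3 7e e4 67]
D4: mem[0x11..0x17] <- [8e b3 7e e4 67 96 e0]
D5: mem[0x0a..0x0d] <- [e4 67 96 e0]
query mem[0x16]=0x96, mem[0x0b]=0x67, mem[0x17]=0xe0, mem[0x1b]=0x7e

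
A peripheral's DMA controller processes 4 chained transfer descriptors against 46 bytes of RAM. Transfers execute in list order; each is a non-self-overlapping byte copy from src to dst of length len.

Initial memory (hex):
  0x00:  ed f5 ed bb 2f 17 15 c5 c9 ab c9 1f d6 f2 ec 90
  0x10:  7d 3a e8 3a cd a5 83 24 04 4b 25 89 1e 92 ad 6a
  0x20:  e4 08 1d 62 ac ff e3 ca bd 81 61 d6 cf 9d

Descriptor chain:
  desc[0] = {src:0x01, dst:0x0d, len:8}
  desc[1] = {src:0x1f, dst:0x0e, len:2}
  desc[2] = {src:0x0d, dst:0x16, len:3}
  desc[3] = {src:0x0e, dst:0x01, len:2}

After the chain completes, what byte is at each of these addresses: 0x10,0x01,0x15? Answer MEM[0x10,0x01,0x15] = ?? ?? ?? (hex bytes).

D0: mem[0x0d..0x14] <- [f5 ed bb 2f 17 15 c5 c9]
D1: mem[0x0e..0x0f] <- [6a e4]
D2: mem[0x16..0x18] <- [f5 6a e4]
D3: mem[0x01..0x02] <- [6a e4]
query mem[0x10]=0x2f, mem[0x01]=0x6a, mem[0x15]=0xa5

MEM[0x10,0x01,0x15] = 2f 6a a5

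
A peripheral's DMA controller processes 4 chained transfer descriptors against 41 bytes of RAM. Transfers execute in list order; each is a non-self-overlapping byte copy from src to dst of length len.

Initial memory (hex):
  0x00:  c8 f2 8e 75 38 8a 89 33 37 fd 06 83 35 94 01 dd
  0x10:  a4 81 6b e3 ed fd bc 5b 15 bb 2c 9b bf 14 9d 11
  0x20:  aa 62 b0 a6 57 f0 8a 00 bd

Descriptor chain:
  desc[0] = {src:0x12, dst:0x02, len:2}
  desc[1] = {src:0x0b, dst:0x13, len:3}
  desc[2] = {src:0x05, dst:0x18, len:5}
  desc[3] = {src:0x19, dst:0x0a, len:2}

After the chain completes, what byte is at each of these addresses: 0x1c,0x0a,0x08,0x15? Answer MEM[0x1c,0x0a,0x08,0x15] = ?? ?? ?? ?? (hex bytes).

#0 dst[0x02+2] := {0x6b,0xe3}
#1 dst[0x13+3] := {0x83,0x35,0x94}
#2 dst[0x18+5] := {0x8a,0x89,0x33,0x37,0xfd}
#3 dst[0x0a+2] := {0x89,0x33}
query mem[0x1c]=0xfd, mem[0x0a]=0x89, mem[0x08]=0x37, mem[0x15]=0x94

MEM[0x1c,0x0a,0x08,0x15] = fd 89 37 94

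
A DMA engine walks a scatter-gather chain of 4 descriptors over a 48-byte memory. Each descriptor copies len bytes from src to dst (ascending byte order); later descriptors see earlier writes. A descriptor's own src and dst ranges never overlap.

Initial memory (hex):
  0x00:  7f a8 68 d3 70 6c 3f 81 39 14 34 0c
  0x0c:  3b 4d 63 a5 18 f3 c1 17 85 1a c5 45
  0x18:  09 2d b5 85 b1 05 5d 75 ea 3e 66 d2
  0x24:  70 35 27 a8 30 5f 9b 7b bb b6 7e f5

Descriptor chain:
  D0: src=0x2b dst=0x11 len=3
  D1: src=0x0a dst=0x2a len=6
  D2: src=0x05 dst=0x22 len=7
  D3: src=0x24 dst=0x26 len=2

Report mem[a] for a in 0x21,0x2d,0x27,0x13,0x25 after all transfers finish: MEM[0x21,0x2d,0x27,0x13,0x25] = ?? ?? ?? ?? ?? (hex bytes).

D0: mem[0x11..0x13] <- [7b bb b6]
D1: mem[0x2a..0x2f] <- [34 0c 3b 4d 63 a5]
D2: mem[0x22..0x28] <- [6c 3f 81 39 14 34 0c]
D3: mem[0x26..0x27] <- [81 39]
query mem[0x21]=0x3e, mem[0x2d]=0x4d, mem[0x27]=0x39, mem[0x13]=0xb6, mem[0x25]=0x39

MEM[0x21,0x2d,0x27,0x13,0x25] = 3e 4d 39 b6 39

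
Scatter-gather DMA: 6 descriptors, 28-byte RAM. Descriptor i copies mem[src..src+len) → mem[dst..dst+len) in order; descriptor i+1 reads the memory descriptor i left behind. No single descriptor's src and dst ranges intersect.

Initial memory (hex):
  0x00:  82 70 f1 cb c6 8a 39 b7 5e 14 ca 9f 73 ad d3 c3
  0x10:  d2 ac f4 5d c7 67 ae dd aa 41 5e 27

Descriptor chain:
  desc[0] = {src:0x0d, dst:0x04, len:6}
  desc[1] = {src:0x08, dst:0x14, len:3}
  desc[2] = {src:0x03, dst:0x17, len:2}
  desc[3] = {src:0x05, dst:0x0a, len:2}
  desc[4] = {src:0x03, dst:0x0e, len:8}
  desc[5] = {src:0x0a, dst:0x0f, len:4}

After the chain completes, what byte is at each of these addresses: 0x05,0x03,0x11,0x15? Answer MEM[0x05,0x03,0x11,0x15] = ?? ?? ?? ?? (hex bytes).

#0 dst[0x04+6] := {0xad,0xd3,0xc3,0xd2,0xac,0xf4}
#1 dst[0x14+3] := {0xac,0xf4,0xca}
#2 dst[0x17+2] := {0xcb,0xad}
#3 dst[0x0a+2] := {0xd3,0xc3}
#4 dst[0x0e+8] := {0xcb,0xad,0xd3,0xc3,0xd2,0xac,0xf4,0xd3}
#5 dst[0x0f+4] := {0xd3,0xc3,0x73,0xad}
query mem[0x05]=0xd3, mem[0x03]=0xcb, mem[0x11]=0x73, mem[0x15]=0xd3

MEM[0x05,0x03,0x11,0x15] = d3 cb 73 d3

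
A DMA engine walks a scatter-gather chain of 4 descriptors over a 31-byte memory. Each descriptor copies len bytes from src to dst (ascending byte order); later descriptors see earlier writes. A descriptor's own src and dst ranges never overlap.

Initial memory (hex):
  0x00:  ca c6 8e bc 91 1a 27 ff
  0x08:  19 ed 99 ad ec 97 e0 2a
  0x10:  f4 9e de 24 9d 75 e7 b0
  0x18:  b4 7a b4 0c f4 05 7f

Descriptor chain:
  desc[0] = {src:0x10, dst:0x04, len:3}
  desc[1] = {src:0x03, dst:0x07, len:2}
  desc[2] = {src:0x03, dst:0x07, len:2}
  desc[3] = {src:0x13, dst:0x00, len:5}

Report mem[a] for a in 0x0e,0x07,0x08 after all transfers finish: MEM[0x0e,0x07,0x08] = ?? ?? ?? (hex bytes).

D0: mem[0x04..0x06] <- [f4 9e de]
D1: mem[0x07..0x08] <- [bc f4]
D2: mem[0x07..0x08] <- [bc f4]
D3: mem[0x00..0x04] <- [24 9d 75 e7 b0]
query mem[0x0e]=0xe0, mem[0x07]=0xbc, mem[0x08]=0xf4

MEM[0x0e,0x07,0x08] = e0 bc f4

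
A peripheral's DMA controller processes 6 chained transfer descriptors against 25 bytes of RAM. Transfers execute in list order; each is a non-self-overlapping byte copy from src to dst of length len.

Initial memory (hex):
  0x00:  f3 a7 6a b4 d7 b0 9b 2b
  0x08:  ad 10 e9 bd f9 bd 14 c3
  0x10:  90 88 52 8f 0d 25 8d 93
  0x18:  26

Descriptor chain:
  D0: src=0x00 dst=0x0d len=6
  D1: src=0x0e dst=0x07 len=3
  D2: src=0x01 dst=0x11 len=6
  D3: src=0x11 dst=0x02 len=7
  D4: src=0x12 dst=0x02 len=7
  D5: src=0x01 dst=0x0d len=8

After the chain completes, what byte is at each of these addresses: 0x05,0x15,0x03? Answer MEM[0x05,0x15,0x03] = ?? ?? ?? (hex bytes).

MEM[0x05,0x15,0x03] = b0 b0 b4

  after D0: wrote 6B at 0x0d = f3a76ab4d7b0
  after D1: wrote 3B at 0x07 = a76ab4
  after D2: wrote 6B at 0x11 = a76ab4d7b09b
  after D3: wrote 7B at 0x02 = a76ab4d7b09b93
  after D4: wrote 7B at 0x02 = 6ab4d7b09b9326
  after D5: wrote 8B at 0x0d = a76ab4d7b09b9326
query mem[0x05]=0xb0, mem[0x15]=0xb0, mem[0x03]=0xb4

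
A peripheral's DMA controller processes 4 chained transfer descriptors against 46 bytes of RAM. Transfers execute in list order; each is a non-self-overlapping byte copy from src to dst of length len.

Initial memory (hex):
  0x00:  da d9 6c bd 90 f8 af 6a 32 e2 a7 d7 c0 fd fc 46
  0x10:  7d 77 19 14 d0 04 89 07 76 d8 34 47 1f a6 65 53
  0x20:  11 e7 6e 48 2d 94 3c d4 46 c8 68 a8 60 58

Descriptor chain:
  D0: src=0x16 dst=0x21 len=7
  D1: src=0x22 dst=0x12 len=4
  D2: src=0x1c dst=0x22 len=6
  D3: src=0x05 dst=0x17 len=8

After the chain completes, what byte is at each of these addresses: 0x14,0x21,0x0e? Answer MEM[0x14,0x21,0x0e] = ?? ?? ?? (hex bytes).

[0] 0x16->0x21 len=7 : 89 07 76 d8 34 47 1f
[1] 0x22->0x12 len=4 : 07 76 d8 34
[2] 0x1c->0x22 len=6 : 1f a6 65 53 11 89
[3] 0x05->0x17 len=8 : f8 af 6a 32 e2 a7 d7 c0
query mem[0x14]=0xd8, mem[0x21]=0x89, mem[0x0e]=0xfc

MEM[0x14,0x21,0x0e] = d8 89 fc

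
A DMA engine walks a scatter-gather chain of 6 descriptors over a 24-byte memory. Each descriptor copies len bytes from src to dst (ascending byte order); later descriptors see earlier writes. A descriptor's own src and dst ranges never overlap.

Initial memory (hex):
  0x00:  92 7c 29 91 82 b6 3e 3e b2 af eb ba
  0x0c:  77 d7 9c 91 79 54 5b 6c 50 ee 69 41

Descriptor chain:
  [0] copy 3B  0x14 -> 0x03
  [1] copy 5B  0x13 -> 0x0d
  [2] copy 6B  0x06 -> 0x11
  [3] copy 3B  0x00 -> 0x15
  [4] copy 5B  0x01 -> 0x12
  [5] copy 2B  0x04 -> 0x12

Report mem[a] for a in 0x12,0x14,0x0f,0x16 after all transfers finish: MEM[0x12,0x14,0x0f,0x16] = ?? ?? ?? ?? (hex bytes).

[0] 0x14->0x03 len=3 : 50 ee 69
[1] 0x13->0x0d len=5 : 6c 50 ee 69 41
[2] 0x06->0x11 len=6 : 3e 3e b2 af eb ba
[3] 0x00->0x15 len=3 : 92 7c 29
[4] 0x01->0x12 len=5 : 7c 29 50 ee 69
[5] 0x04->0x12 len=2 : ee 69
query mem[0x12]=0xee, mem[0x14]=0x50, mem[0x0f]=0xee, mem[0x16]=0x69

MEM[0x12,0x14,0x0f,0x16] = ee 50 ee 69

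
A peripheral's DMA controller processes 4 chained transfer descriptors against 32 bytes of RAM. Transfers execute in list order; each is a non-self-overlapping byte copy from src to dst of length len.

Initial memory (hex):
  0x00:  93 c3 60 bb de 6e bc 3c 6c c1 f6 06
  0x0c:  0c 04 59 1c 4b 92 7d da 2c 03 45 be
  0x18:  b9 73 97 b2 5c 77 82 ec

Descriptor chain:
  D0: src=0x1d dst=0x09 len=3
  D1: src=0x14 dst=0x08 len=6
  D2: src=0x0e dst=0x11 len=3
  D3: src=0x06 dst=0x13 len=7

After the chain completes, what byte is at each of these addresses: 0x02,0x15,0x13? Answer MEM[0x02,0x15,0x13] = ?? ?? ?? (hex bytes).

MEM[0x02,0x15,0x13] = 60 2c bc

D0: mem[0x09..0x0b] <- [77 82 ec]
D1: mem[0x08..0x0d] <- [2c 03 45 be b9 73]
D2: mem[0x11..0x13] <- [59 1c 4b]
D3: mem[0x13..0x19] <- [bc 3c 2c 03 45 be b9]
query mem[0x02]=0x60, mem[0x15]=0x2c, mem[0x13]=0xbc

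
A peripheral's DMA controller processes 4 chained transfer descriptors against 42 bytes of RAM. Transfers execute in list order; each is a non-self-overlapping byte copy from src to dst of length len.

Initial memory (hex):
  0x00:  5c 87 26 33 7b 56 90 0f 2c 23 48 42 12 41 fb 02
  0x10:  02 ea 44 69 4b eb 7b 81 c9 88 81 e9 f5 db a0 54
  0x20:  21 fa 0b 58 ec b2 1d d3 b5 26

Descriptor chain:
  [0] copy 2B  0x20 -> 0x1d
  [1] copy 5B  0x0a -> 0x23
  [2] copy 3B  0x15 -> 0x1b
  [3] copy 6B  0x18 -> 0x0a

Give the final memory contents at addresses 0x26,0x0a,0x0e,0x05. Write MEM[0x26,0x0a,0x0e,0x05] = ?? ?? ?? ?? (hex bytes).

MEM[0x26,0x0a,0x0e,0x05] = 41 c9 7b 56

[0] 0x20->0x1d len=2 : 21 fa
[1] 0x0a->0x23 len=5 : 48 42 12 41 fb
[2] 0x15->0x1b len=3 : eb 7b 81
[3] 0x18->0x0a len=6 : c9 88 81 eb 7b 81
query mem[0x26]=0x41, mem[0x0a]=0xc9, mem[0x0e]=0x7b, mem[0x05]=0x56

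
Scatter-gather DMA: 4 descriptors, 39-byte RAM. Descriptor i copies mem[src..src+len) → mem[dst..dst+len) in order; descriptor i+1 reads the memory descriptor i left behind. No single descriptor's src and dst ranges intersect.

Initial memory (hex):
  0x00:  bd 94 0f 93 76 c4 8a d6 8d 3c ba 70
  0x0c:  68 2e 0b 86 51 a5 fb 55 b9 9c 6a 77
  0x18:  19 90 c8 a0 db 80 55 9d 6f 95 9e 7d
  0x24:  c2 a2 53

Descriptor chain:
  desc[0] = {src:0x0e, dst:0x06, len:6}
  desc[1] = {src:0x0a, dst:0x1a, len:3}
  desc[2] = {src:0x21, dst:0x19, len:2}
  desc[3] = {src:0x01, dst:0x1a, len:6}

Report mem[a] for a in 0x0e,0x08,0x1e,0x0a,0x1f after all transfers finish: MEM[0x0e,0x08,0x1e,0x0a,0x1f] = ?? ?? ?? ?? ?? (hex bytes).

MEM[0x0e,0x08,0x1e,0x0a,0x1f] = 0b 51 c4 fb 0b

[0] 0x0e->0x06 len=6 : 0b 86 51 a5 fb 55
[1] 0x0a->0x1a len=3 : fb 55 68
[2] 0x21->0x19 len=2 : 95 9e
[3] 0x01->0x1a len=6 : 94 0f 93 76 c4 0b
query mem[0x0e]=0x0b, mem[0x08]=0x51, mem[0x1e]=0xc4, mem[0x0a]=0xfb, mem[0x1f]=0x0b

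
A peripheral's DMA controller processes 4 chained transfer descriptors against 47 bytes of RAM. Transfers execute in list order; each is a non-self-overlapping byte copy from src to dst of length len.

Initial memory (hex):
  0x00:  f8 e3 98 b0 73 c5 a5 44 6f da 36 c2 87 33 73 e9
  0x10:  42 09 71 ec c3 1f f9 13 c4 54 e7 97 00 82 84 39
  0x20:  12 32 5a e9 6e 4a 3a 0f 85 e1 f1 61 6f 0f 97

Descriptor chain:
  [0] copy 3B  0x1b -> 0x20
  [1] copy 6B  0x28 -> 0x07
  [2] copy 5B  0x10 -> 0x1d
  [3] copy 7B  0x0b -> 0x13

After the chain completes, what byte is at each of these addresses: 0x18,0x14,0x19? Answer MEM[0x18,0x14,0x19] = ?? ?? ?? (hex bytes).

MEM[0x18,0x14,0x19] = 42 0f 09

[0] 0x1b->0x20 len=3 : 97 00 82
[1] 0x28->0x07 len=6 : 85 e1 f1 61 6f 0f
[2] 0x10->0x1d len=5 : 42 09 71 ec c3
[3] 0x0b->0x13 len=7 : 6f 0f 33 73 e9 42 09
query mem[0x18]=0x42, mem[0x14]=0x0f, mem[0x19]=0x09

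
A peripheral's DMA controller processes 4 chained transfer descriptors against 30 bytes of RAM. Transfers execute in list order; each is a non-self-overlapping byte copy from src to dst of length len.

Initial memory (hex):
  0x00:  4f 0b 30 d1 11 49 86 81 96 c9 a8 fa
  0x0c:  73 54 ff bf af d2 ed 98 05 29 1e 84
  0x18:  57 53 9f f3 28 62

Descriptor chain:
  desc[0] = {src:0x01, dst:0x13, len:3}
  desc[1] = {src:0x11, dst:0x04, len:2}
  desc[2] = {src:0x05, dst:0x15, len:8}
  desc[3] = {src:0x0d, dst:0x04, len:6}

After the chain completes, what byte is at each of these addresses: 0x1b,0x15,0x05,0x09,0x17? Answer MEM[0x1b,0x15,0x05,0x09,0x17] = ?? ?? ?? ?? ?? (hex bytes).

MEM[0x1b,0x15,0x05,0x09,0x17] = fa ed ff ed 81

D0: mem[0x13..0x15] <- [0b 30 d1]
D1: mem[0x04..0x05] <- [d2 ed]
D2: mem[0x15..0x1c] <- [ed 86 81 96 c9 a8 fa 73]
D3: mem[0x04..0x09] <- [54 ff bf af d2 ed]
query mem[0x1b]=0xfa, mem[0x15]=0xed, mem[0x05]=0xff, mem[0x09]=0xed, mem[0x17]=0x81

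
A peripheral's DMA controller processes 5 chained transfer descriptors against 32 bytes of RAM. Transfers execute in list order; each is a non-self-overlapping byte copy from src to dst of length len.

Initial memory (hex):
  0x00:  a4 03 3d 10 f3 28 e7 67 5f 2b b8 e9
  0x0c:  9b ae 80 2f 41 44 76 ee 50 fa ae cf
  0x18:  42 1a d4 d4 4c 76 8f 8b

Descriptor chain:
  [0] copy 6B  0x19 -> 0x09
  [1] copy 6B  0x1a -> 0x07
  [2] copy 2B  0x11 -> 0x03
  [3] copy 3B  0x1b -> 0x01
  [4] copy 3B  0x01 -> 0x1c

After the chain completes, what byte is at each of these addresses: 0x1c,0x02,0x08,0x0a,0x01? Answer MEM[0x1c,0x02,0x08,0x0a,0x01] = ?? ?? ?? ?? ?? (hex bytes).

  after D0: wrote 6B at 0x09 = 1ad4d44c768f
  after D1: wrote 6B at 0x07 = d4d44c768f8b
  after D2: wrote 2B at 0x03 = 4476
  after D3: wrote 3B at 0x01 = d44c76
  after D4: wrote 3B at 0x1c = d44c76
query mem[0x1c]=0xd4, mem[0x02]=0x4c, mem[0x08]=0xd4, mem[0x0a]=0x76, mem[0x01]=0xd4

MEM[0x1c,0x02,0x08,0x0a,0x01] = d4 4c d4 76 d4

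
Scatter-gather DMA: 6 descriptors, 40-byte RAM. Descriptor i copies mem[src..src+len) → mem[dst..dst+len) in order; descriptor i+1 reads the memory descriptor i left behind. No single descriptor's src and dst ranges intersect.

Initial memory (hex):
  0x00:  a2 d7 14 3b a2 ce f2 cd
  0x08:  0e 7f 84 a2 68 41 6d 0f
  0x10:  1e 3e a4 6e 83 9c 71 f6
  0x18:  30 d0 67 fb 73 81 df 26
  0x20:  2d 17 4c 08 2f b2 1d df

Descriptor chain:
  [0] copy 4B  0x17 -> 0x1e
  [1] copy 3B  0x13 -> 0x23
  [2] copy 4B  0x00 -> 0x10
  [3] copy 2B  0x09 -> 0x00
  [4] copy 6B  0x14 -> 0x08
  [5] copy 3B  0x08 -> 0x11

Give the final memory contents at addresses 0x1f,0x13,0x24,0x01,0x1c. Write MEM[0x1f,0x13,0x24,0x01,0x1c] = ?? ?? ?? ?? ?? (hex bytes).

MEM[0x1f,0x13,0x24,0x01,0x1c] = 30 71 83 84 73

[0] 0x17->0x1e len=4 : f6 30 d0 67
[1] 0x13->0x23 len=3 : 6e 83 9c
[2] 0x00->0x10 len=4 : a2 d7 14 3b
[3] 0x09->0x00 len=2 : 7f 84
[4] 0x14->0x08 len=6 : 83 9c 71 f6 30 d0
[5] 0x08->0x11 len=3 : 83 9c 71
query mem[0x1f]=0x30, mem[0x13]=0x71, mem[0x24]=0x83, mem[0x01]=0x84, mem[0x1c]=0x73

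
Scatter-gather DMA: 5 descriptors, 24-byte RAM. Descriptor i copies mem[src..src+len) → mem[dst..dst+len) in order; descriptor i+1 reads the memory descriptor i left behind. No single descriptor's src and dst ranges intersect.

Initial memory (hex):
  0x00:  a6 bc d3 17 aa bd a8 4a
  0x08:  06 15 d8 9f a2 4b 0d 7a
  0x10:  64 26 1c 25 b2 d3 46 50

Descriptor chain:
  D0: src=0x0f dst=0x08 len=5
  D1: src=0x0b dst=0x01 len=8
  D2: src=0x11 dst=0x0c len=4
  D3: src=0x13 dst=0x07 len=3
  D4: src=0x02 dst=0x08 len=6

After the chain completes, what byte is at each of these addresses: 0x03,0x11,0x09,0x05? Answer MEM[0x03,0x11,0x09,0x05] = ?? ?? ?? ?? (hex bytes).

D0: mem[0x08..0x0c] <- [7a 64 26 1c 25]
D1: mem[0x01..0x08] <- [1c 25 4b 0d 7a 64 26 1c]
D2: mem[0x0c..0x0f] <- [26 1c 25 b2]
D3: mem[0x07..0x09] <- [25 b2 d3]
D4: mem[0x08..0x0d] <- [25 4b 0d 7a 64 25]
query mem[0x03]=0x4b, mem[0x11]=0x26, mem[0x09]=0x4b, mem[0x05]=0x7a

MEM[0x03,0x11,0x09,0x05] = 4b 26 4b 7a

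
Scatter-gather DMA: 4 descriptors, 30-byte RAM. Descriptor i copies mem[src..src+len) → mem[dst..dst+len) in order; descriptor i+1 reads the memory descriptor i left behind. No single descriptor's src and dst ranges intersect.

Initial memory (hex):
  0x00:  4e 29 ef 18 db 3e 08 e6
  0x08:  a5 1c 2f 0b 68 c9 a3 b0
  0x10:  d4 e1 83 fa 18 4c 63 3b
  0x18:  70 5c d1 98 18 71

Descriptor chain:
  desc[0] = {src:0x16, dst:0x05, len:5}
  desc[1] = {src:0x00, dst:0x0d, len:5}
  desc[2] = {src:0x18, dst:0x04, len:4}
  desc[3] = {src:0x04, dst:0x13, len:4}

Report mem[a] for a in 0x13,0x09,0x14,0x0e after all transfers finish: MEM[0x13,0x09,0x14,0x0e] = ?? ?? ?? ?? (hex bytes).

#0 dst[0x05+5] := {0x63,0x3b,0x70,0x5c,0xd1}
#1 dst[0x0d+5] := {0x4e,0x29,0xef,0x18,0xdb}
#2 dst[0x04+4] := {0x70,0x5c,0xd1,0x98}
#3 dst[0x13+4] := {0x70,0x5c,0xd1,0x98}
query mem[0x13]=0x70, mem[0x09]=0xd1, mem[0x14]=0x5c, mem[0x0e]=0x29

MEM[0x13,0x09,0x14,0x0e] = 70 d1 5c 29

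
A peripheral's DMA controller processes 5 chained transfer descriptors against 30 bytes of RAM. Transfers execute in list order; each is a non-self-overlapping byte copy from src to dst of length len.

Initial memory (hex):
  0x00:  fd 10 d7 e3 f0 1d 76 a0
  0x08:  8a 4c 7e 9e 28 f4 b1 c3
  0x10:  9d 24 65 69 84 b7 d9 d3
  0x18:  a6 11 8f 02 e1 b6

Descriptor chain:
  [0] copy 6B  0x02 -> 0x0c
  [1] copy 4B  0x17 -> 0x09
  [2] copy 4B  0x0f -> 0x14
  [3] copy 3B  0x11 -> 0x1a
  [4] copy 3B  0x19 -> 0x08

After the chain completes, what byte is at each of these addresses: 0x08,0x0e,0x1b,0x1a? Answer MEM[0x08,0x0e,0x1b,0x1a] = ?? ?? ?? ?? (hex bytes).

D0: mem[0x0c..0x11] <- [d7 e3 f0 1d 76 a0]
D1: mem[0x09..0x0c] <- [d3 a6 11 8f]
D2: mem[0x14..0x17] <- [1d 76 a0 65]
D3: mem[0x1a..0x1c] <- [a0 65 69]
D4: mem[0x08..0x0a] <- [11 a0 65]
query mem[0x08]=0x11, mem[0x0e]=0xf0, mem[0x1b]=0x65, mem[0x1a]=0xa0

MEM[0x08,0x0e,0x1b,0x1a] = 11 f0 65 a0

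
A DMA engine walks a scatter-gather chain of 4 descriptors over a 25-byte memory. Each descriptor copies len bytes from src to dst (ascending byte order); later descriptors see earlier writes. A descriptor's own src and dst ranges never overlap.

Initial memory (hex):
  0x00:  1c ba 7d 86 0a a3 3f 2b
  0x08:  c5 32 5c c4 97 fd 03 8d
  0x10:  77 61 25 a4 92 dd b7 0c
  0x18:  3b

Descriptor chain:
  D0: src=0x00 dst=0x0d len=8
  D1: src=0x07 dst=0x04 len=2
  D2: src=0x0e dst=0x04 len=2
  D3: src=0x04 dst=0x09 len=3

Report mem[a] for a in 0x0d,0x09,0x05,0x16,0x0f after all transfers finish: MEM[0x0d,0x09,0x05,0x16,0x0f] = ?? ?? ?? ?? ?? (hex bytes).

MEM[0x0d,0x09,0x05,0x16,0x0f] = 1c ba 7d b7 7d

[0] 0x00->0x0d len=8 : 1c ba 7d 86 0a a3 3f 2b
[1] 0x07->0x04 len=2 : 2b c5
[2] 0x0e->0x04 len=2 : ba 7d
[3] 0x04->0x09 len=3 : ba 7d 3f
query mem[0x0d]=0x1c, mem[0x09]=0xba, mem[0x05]=0x7d, mem[0x16]=0xb7, mem[0x0f]=0x7d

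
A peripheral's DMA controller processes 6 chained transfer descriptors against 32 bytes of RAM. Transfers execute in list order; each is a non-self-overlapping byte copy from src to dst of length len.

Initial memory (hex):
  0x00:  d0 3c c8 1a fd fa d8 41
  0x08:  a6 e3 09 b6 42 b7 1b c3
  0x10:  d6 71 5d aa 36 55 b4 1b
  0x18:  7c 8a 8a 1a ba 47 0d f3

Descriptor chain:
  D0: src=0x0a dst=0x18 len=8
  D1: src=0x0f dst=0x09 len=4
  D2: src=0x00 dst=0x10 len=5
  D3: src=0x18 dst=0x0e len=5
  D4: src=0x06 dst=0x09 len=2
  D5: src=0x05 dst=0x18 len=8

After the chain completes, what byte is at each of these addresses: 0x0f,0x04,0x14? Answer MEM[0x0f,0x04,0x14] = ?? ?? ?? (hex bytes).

MEM[0x0f,0x04,0x14] = b6 fd fd

  after D0: wrote 8B at 0x18 = 09b642b71bc3d671
  after D1: wrote 4B at 0x09 = c3d6715d
  after D2: wrote 5B at 0x10 = d03cc81afd
  after D3: wrote 5B at 0x0e = 09b642b71b
  after D4: wrote 2B at 0x09 = d841
  after D5: wrote 8B at 0x18 = fad841a6d841715d
query mem[0x0f]=0xb6, mem[0x04]=0xfd, mem[0x14]=0xfd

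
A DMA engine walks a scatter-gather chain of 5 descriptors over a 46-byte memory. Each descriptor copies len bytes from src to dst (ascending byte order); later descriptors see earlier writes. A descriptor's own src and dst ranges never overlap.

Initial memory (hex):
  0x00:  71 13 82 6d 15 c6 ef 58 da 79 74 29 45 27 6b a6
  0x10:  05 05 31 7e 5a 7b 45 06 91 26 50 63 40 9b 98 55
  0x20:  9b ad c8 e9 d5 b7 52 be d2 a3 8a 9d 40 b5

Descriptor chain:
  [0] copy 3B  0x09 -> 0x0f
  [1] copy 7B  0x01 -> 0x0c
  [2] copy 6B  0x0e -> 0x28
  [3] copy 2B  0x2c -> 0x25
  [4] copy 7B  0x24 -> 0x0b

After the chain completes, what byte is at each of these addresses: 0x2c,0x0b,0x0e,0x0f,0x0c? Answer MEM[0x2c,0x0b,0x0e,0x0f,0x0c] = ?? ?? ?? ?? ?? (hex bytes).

[0] 0x09->0x0f len=3 : 79 74 29
[1] 0x01->0x0c len=7 : 13 82 6d 15 c6 ef 58
[2] 0x0e->0x28 len=6 : 6d 15 c6 ef 58 7e
[3] 0x2c->0x25 len=2 : 58 7e
[4] 0x24->0x0b len=7 : d5 58 7e be 6d 15 c6
query mem[0x2c]=0x58, mem[0x0b]=0xd5, mem[0x0e]=0xbe, mem[0x0f]=0x6d, mem[0x0c]=0x58

MEM[0x2c,0x0b,0x0e,0x0f,0x0c] = 58 d5 be 6d 58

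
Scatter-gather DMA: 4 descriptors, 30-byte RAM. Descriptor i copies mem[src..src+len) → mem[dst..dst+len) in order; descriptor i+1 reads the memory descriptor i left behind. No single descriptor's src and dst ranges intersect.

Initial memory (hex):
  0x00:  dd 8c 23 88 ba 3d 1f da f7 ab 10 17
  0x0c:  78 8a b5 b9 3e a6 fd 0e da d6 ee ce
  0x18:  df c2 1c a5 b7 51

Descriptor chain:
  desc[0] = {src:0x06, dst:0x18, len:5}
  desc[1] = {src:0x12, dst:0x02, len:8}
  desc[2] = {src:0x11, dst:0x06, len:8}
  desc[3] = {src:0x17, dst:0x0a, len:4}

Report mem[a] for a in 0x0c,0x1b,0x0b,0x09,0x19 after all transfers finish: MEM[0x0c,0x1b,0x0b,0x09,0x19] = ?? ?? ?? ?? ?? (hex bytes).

  after D0: wrote 5B at 0x18 = 1fdaf7ab10
  after D1: wrote 8B at 0x02 = fd0edad6eece1fda
  after D2: wrote 8B at 0x06 = a6fd0edad6eece1f
  after D3: wrote 4B at 0x0a = ce1fdaf7
query mem[0x0c]=0xda, mem[0x1b]=0xab, mem[0x0b]=0x1f, mem[0x09]=0xda, mem[0x19]=0xda

MEM[0x0c,0x1b,0x0b,0x09,0x19] = da ab 1f da da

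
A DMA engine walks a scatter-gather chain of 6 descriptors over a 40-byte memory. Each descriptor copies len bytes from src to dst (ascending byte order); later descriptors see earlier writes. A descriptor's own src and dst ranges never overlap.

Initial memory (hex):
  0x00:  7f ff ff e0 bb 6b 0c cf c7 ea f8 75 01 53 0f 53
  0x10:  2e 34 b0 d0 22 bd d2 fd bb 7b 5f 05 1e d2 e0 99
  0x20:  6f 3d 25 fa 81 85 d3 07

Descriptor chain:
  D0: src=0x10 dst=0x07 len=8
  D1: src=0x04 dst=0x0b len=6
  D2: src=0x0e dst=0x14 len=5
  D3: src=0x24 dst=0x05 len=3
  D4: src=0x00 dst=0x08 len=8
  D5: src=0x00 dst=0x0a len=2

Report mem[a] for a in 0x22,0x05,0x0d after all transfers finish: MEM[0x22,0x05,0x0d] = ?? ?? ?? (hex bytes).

MEM[0x22,0x05,0x0d] = 25 81 81

  after D0: wrote 8B at 0x07 = 2e34b0d022bdd2fd
  after D1: wrote 6B at 0x0b = bb6b0c2e34b0
  after D2: wrote 5B at 0x14 = 2e34b034b0
  after D3: wrote 3B at 0x05 = 8185d3
  after D4: wrote 8B at 0x08 = 7fffffe0bb8185d3
  after D5: wrote 2B at 0x0a = 7fff
query mem[0x22]=0x25, mem[0x05]=0x81, mem[0x0d]=0x81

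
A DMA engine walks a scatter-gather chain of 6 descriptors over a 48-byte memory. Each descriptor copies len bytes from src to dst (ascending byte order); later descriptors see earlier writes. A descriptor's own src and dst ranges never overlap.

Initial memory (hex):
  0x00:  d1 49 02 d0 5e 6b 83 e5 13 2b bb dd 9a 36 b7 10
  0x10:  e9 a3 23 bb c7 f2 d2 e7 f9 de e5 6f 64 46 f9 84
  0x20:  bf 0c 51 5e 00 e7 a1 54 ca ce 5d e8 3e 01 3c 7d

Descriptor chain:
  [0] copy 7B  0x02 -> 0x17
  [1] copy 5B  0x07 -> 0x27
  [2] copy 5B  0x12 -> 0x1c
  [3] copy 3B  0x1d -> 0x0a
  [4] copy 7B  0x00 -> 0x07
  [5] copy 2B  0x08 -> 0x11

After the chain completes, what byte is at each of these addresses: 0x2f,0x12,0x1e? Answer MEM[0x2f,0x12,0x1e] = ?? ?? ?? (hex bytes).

MEM[0x2f,0x12,0x1e] = 7d 02 c7

  after D0: wrote 7B at 0x17 = 02d05e6b83e513
  after D1: wrote 5B at 0x27 = e5132bbbdd
  after D2: wrote 5B at 0x1c = 23bbc7f2d2
  after D3: wrote 3B at 0x0a = bbc7f2
  after D4: wrote 7B at 0x07 = d14902d05e6b83
  after D5: wrote 2B at 0x11 = 4902
query mem[0x2f]=0x7d, mem[0x12]=0x02, mem[0x1e]=0xc7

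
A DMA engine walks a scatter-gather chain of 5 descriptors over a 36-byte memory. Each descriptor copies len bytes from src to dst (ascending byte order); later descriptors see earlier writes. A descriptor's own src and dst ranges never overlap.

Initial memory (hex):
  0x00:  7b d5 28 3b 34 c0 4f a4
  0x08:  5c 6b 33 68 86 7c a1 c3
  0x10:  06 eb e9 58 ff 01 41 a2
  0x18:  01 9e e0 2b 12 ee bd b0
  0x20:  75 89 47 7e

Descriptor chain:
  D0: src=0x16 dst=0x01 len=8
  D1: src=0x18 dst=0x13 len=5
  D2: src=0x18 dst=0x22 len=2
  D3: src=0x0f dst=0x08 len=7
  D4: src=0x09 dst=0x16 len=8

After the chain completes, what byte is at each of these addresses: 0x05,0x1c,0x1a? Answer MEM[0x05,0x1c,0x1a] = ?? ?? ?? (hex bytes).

MEM[0x05,0x1c,0x1a] = e0 c3 9e

[0] 0x16->0x01 len=8 : 41 a2 01 9e e0 2b 12 ee
[1] 0x18->0x13 len=5 : 01 9e e0 2b 12
[2] 0x18->0x22 len=2 : 01 9e
[3] 0x0f->0x08 len=7 : c3 06 eb e9 01 9e e0
[4] 0x09->0x16 len=8 : 06 eb e9 01 9e e0 c3 06
query mem[0x05]=0xe0, mem[0x1c]=0xc3, mem[0x1a]=0x9e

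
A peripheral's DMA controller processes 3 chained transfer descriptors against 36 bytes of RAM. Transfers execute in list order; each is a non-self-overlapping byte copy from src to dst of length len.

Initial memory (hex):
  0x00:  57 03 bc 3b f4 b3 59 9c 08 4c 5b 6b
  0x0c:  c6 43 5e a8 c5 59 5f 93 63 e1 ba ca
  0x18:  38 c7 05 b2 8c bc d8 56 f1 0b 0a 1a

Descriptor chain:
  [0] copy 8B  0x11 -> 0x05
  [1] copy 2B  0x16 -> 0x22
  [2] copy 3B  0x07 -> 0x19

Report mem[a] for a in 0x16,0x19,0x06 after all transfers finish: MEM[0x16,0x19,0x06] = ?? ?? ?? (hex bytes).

MEM[0x16,0x19,0x06] = ba 93 5f

  after D0: wrote 8B at 0x05 = 595f9363e1baca38
  after D1: wrote 2B at 0x22 = baca
  after D2: wrote 3B at 0x19 = 9363e1
query mem[0x16]=0xba, mem[0x19]=0x93, mem[0x06]=0x5f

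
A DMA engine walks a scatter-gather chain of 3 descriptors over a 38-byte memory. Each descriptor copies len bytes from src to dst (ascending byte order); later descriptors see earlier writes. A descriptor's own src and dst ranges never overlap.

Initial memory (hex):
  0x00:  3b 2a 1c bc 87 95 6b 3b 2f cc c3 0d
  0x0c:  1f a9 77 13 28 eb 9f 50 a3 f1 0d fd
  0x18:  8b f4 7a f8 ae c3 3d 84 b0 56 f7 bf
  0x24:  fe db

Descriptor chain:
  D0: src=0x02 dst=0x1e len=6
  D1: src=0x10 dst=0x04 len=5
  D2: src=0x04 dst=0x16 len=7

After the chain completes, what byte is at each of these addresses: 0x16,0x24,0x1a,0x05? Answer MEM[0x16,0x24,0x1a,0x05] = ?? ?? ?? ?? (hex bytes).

  after D0: wrote 6B at 0x1e = 1cbc87956b3b
  after D1: wrote 5B at 0x04 = 28eb9f50a3
  after D2: wrote 7B at 0x16 = 28eb9f50a3ccc3
query mem[0x16]=0x28, mem[0x24]=0xfe, mem[0x1a]=0xa3, mem[0x05]=0xeb

MEM[0x16,0x24,0x1a,0x05] = 28 fe a3 eb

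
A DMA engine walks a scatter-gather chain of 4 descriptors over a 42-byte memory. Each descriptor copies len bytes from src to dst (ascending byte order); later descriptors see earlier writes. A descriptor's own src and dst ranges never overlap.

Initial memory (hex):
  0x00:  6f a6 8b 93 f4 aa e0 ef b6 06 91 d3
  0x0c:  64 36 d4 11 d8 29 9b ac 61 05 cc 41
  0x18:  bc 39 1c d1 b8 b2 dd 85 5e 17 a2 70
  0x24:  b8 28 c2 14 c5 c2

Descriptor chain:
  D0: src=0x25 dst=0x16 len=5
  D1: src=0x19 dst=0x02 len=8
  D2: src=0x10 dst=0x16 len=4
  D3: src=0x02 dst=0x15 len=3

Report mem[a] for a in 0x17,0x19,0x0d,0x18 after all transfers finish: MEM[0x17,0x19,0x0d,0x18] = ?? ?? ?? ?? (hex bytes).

MEM[0x17,0x19,0x0d,0x18] = d1 ac 36 9b

  after D0: wrote 5B at 0x16 = 28c214c5c2
  after D1: wrote 8B at 0x02 = c5c2d1b8b2dd855e
  after D2: wrote 4B at 0x16 = d8299bac
  after D3: wrote 3B at 0x15 = c5c2d1
query mem[0x17]=0xd1, mem[0x19]=0xac, mem[0x0d]=0x36, mem[0x18]=0x9b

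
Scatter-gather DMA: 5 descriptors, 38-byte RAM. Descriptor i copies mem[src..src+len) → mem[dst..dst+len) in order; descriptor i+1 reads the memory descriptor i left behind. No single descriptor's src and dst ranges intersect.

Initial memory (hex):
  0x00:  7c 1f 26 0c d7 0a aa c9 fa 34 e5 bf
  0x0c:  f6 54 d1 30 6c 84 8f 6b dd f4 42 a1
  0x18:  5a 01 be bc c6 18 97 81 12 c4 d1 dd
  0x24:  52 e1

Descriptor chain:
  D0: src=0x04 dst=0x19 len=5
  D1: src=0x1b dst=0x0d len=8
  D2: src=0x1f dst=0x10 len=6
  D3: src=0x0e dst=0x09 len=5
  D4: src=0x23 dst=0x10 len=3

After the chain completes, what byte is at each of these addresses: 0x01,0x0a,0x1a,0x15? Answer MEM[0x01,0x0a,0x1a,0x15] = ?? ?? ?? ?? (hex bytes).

#0 dst[0x19+5] := {0xd7,0x0a,0xaa,0xc9,0xfa}
#1 dst[0x0d+8] := {0xaa,0xc9,0xfa,0x97,0x81,0x12,0xc4,0xd1}
#2 dst[0x10+6] := {0x81,0x12,0xc4,0xd1,0xdd,0x52}
#3 dst[0x09+5] := {0xc9,0xfa,0x81,0x12,0xc4}
#4 dst[0x10+3] := {0xdd,0x52,0xe1}
query mem[0x01]=0x1f, mem[0x0a]=0xfa, mem[0x1a]=0x0a, mem[0x15]=0x52

MEM[0x01,0x0a,0x1a,0x15] = 1f fa 0a 52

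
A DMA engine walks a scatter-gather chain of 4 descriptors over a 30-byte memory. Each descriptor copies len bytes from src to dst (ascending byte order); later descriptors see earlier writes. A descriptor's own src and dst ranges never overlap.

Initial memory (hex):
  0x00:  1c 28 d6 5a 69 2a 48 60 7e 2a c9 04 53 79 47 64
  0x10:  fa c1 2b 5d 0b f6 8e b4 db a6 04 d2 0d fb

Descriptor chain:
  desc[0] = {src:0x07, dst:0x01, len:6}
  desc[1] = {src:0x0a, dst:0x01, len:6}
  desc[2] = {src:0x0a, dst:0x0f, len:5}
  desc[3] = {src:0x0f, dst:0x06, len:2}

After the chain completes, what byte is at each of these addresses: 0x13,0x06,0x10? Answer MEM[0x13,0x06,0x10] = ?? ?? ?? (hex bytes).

MEM[0x13,0x06,0x10] = 47 c9 04

[0] 0x07->0x01 len=6 : 60 7e 2a c9 04 53
[1] 0x0a->0x01 len=6 : c9 04 53 79 47 64
[2] 0x0a->0x0f len=5 : c9 04 53 79 47
[3] 0x0f->0x06 len=2 : c9 04
query mem[0x13]=0x47, mem[0x06]=0xc9, mem[0x10]=0x04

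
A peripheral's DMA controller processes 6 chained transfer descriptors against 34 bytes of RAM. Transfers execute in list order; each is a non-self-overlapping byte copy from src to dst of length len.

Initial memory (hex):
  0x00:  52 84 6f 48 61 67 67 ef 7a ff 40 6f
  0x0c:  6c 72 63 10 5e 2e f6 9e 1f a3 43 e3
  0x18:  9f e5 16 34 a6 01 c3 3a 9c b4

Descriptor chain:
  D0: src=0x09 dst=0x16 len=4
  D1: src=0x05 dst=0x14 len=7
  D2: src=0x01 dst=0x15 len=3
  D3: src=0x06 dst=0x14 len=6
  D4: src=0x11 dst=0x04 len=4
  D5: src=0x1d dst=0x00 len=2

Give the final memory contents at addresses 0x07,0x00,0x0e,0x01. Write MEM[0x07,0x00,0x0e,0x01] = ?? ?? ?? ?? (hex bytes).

MEM[0x07,0x00,0x0e,0x01] = 67 01 63 c3

[0] 0x09->0x16 len=4 : ff 40 6f 6c
[1] 0x05->0x14 len=7 : 67 67 ef 7a ff 40 6f
[2] 0x01->0x15 len=3 : 84 6f 48
[3] 0x06->0x14 len=6 : 67 ef 7a ff 40 6f
[4] 0x11->0x04 len=4 : 2e f6 9e 67
[5] 0x1d->0x00 len=2 : 01 c3
query mem[0x07]=0x67, mem[0x00]=0x01, mem[0x0e]=0x63, mem[0x01]=0xc3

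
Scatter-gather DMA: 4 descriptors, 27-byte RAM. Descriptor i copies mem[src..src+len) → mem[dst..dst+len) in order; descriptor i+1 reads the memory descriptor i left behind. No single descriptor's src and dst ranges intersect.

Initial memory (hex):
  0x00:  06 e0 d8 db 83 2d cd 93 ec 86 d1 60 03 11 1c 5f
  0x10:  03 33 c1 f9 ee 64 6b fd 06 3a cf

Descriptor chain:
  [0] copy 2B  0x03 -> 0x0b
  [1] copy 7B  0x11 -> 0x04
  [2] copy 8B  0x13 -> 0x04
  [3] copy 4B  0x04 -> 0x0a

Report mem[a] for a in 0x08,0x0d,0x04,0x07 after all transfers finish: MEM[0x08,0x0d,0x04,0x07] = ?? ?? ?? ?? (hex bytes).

#0 dst[0x0b+2] := {0xdb,0x83}
#1 dst[0x04+7] := {0x33,0xc1,0xf9,0xee,0x64,0x6b,0xfd}
#2 dst[0x04+8] := {0xf9,0xee,0x64,0x6b,0xfd,0x06,0x3a,0xcf}
#3 dst[0x0a+4] := {0xf9,0xee,0x64,0x6b}
query mem[0x08]=0xfd, mem[0x0d]=0x6b, mem[0x04]=0xf9, mem[0x07]=0x6b

MEM[0x08,0x0d,0x04,0x07] = fd 6b f9 6b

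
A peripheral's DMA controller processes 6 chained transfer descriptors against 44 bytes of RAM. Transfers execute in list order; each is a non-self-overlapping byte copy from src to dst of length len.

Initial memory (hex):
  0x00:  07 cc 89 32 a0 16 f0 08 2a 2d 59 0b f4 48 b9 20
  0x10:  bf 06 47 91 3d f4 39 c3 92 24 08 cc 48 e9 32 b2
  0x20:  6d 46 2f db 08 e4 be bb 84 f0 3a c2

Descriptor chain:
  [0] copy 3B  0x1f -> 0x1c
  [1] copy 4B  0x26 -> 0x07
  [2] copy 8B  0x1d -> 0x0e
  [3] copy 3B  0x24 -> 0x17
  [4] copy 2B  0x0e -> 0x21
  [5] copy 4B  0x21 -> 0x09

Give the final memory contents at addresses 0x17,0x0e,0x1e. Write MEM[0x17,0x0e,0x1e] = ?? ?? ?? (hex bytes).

#0 dst[0x1c+3] := {0xb2,0x6d,0x46}
#1 dst[0x07+4] := {0xbe,0xbb,0x84,0xf0}
#2 dst[0x0e+8] := {0x6d,0x46,0xb2,0x6d,0x46,0x2f,0xdb,0x08}
#3 dst[0x17+3] := {0x08,0xe4,0xbe}
#4 dst[0x21+2] := {0x6d,0x46}
#5 dst[0x09+4] := {0x6d,0x46,0xdb,0x08}
query mem[0x17]=0x08, mem[0x0e]=0x6d, mem[0x1e]=0x46

MEM[0x17,0x0e,0x1e] = 08 6d 46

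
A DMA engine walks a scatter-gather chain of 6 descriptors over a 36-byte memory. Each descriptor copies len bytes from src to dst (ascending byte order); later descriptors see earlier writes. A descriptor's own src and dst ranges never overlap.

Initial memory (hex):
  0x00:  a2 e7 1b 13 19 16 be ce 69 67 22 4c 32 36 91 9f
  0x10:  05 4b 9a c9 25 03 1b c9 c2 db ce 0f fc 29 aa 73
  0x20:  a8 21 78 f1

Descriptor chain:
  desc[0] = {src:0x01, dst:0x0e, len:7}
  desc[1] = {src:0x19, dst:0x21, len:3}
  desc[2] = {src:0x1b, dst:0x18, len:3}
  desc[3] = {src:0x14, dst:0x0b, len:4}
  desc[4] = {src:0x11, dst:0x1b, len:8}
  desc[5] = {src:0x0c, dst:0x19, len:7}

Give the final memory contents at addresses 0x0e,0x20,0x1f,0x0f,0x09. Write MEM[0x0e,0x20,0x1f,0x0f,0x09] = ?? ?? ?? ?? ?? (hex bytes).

[0] 0x01->0x0e len=7 : e7 1b 13 19 16 be ce
[1] 0x19->0x21 len=3 : db ce 0f
[2] 0x1b->0x18 len=3 : 0f fc 29
[3] 0x14->0x0b len=4 : ce 03 1b c9
[4] 0x11->0x1b len=8 : 19 16 be ce 03 1b c9 0f
[5] 0x0c->0x19 len=7 : 03 1b c9 1b 13 19 16
query mem[0x0e]=0xc9, mem[0x20]=0x1b, mem[0x1f]=0x16, mem[0x0f]=0x1b, mem[0x09]=0x67

MEM[0x0e,0x20,0x1f,0x0f,0x09] = c9 1b 16 1b 67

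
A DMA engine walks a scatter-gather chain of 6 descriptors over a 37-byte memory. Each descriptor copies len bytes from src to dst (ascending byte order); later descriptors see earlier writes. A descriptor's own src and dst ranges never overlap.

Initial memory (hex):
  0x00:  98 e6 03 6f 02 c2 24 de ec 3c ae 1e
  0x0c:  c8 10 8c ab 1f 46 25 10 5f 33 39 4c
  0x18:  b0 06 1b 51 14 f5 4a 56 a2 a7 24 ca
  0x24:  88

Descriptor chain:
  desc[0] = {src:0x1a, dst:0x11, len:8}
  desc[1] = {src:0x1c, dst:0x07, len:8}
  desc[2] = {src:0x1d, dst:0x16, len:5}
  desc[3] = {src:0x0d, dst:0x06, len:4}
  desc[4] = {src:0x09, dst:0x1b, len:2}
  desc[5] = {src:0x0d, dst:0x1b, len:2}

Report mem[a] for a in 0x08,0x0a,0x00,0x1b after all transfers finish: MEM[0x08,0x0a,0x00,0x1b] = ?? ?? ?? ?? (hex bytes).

MEM[0x08,0x0a,0x00,0x1b] = ab 56 98 24

[0] 0x1a->0x11 len=8 : 1b 51 14 f5 4a 56 a2 a7
[1] 0x1c->0x07 len=8 : 14 f5 4a 56 a2 a7 24 ca
[2] 0x1d->0x16 len=5 : f5 4a 56 a2 a7
[3] 0x0d->0x06 len=4 : 24 ca ab 1f
[4] 0x09->0x1b len=2 : 1f 56
[5] 0x0d->0x1b len=2 : 24 ca
query mem[0x08]=0xab, mem[0x0a]=0x56, mem[0x00]=0x98, mem[0x1b]=0x24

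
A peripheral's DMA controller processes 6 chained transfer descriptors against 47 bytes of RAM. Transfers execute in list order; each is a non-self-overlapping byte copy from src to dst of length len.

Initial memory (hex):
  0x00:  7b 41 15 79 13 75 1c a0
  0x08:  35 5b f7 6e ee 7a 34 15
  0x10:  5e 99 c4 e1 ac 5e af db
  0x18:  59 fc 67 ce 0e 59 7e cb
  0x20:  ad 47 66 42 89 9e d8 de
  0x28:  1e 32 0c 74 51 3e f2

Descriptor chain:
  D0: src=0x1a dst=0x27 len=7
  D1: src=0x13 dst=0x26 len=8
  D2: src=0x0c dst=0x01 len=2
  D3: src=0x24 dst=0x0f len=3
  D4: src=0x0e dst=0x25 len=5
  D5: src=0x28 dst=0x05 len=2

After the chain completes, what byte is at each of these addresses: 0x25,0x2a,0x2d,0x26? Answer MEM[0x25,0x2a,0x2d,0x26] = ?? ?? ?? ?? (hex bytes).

MEM[0x25,0x2a,0x2d,0x26] = 34 db 67 89

  after D0: wrote 7B at 0x27 = 67ce0e597ecbad
  after D1: wrote 8B at 0x26 = e1ac5eafdb59fc67
  after D2: wrote 2B at 0x01 = ee7a
  after D3: wrote 3B at 0x0f = 899ee1
  after D4: wrote 5B at 0x25 = 34899ee1c4
  after D5: wrote 2B at 0x05 = e1c4
query mem[0x25]=0x34, mem[0x2a]=0xdb, mem[0x2d]=0x67, mem[0x26]=0x89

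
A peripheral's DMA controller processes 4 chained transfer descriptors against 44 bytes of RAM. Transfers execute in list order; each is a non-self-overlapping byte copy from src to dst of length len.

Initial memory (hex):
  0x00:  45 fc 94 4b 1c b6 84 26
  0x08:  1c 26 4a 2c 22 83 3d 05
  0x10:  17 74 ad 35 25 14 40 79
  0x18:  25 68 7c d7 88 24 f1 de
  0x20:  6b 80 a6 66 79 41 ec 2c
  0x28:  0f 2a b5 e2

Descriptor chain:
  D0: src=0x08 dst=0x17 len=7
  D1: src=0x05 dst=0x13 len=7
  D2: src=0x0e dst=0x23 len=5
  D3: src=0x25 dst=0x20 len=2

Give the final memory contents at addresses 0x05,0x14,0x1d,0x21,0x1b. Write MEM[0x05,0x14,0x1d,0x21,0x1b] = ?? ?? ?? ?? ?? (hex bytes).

MEM[0x05,0x14,0x1d,0x21,0x1b] = b6 84 3d 74 22

[0] 0x08->0x17 len=7 : 1c 26 4a 2c 22 83 3d
[1] 0x05->0x13 len=7 : b6 84 26 1c 26 4a 2c
[2] 0x0e->0x23 len=5 : 3d 05 17 74 ad
[3] 0x25->0x20 len=2 : 17 74
query mem[0x05]=0xb6, mem[0x14]=0x84, mem[0x1d]=0x3d, mem[0x21]=0x74, mem[0x1b]=0x22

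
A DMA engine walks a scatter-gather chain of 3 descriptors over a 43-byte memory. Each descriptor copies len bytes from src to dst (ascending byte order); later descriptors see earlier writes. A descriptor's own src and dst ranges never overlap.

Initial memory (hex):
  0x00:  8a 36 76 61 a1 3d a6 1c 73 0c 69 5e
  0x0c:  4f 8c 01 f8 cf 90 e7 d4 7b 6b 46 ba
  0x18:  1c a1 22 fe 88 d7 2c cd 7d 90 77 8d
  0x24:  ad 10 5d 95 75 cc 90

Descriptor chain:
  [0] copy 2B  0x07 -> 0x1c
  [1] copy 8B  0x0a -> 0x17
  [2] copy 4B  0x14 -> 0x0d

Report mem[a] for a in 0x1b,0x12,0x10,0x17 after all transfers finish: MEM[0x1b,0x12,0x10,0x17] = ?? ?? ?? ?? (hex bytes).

  after D0: wrote 2B at 0x1c = 1c73
  after D1: wrote 8B at 0x17 = 695e4f8c01f8cf90
  after D2: wrote 4B at 0x0d = 7b6b4669
query mem[0x1b]=0x01, mem[0x12]=0xe7, mem[0x10]=0x69, mem[0x17]=0x69

MEM[0x1b,0x12,0x10,0x17] = 01 e7 69 69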